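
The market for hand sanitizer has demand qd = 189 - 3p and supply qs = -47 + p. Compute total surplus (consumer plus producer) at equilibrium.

Equilibrium: 189 - 3p = -47 + p gives p* = 59, q* = 12.
Demand choke price: p = 63; supply starts at p = 47.
CS = ½(63 − 59)(12) = 24; PS = ½(59 − 47)(12) = 72.

Total surplus = 96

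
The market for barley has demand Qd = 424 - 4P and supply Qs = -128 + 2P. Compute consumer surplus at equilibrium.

Consumer surplus = 392

Equilibrium: 424 - 4P = -128 + 2P gives P* = 92, Q* = 56.
Demand choke price (Qd = 0): P = 106.
CS = ½(106 − 92)(56) = 392.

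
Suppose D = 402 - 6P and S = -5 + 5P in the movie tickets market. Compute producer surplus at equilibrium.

Producer surplus = 3240

Equilibrium: 402 - 6P = -5 + 5P gives P* = 37, Q* = 180.
Supply starts at P = 1 (where S = 0).
PS = ½(37 − 1)(180) = 3240.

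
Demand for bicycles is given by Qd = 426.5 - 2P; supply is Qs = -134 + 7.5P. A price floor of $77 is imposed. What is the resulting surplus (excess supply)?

Equilibrium price would be P* = 59, so the floor at 77 binds.
At P = 77: Qd = 272.5, Qs = 443.5.
Surplus = 443.5 − 272.5 = 171.

Surplus = 171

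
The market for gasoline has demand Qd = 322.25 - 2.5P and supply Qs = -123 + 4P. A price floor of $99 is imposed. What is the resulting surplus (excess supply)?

Equilibrium price would be P* = 68.5, so the floor at 99 binds.
At P = 99: Qd = 74.75, Qs = 273.
Surplus = 273 − 74.75 = 198.25.

Surplus = 198.25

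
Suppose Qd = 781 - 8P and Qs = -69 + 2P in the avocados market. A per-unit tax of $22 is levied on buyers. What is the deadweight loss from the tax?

Deadweight loss = 387.2

Pre-tax equilibrium: P* = 85, Q* = 101.
Tax on buyers shifts demand to Qd = 781 − 8(P + 22) = 605 - 8P.
605 - 8P = -69 + 2P gives seller price Ps = 67.4; buyers pay Pb = 67.4 + 22 = 89.4.
New quantity: Q = 781 − 8(89.4) = 65.8.
DWL = ½ × 22 × (101 − 65.8) = 387.2.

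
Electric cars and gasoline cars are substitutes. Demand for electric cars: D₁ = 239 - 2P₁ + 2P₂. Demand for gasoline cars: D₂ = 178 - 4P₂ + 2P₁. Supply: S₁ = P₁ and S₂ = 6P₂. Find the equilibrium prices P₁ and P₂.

P₁ = 1373/13, P₂ = 506/13

Market 1: 239 - 2P₁ + 2P₂ = P₁ → 3P₁ - 2P₂ = 239.
Market 2: 10P₂ - 2P₁ = 178.
Eliminating P₂: 10×(1) + 2×(2) gives 26P₁ = 2746, so P₁ = 1373/13.
Back-substitute into (2): P₂ = (178 + 2×1373/13) / 10 = 506/13.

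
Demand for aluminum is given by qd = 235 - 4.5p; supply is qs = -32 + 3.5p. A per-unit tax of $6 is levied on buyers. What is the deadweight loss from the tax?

Pre-tax equilibrium: p* = 33.375, q* = 84.8125.
Tax on buyers shifts demand to qd = 235 − 4.5(p + 6) = 208 - 4.5p.
208 - 4.5p = -32 + 3.5p gives seller price ps = 30; buyers pay pb = 30 + 6 = 36.
New quantity: q = 235 − 4.5(36) = 73.
DWL = ½ × 6 × (84.8125 − 73) = 35.4375.

Deadweight loss = 35.4375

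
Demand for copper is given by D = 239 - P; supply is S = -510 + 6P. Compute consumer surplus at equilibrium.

Equilibrium: 239 - P = -510 + 6P gives P* = 107, Q* = 132.
Demand choke price (D = 0): P = 239.
CS = ½(239 − 107)(132) = 8712.

Consumer surplus = 8712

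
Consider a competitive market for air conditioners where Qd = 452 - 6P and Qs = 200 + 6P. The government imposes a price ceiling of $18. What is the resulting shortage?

Equilibrium price would be P* = 21, so the ceiling at 18 binds.
At P = 18: Qd = 452 − 6(18) = 344, Qs = 200 + 6(18) = 308.
Shortage = 344 − 308 = 36.

Shortage = 36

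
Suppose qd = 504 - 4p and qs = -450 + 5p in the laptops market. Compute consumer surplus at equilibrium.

Consumer surplus = 800

Equilibrium: 504 - 4p = -450 + 5p gives p* = 106, q* = 80.
Demand choke price (qd = 0): p = 126.
CS = ½(126 − 106)(80) = 800.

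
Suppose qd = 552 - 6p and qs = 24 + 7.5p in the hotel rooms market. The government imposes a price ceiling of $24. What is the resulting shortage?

Shortage = 204

Equilibrium price would be p* = 352/9, so the ceiling at 24 binds.
At p = 24: qd = 552 − 6(24) = 408, qs = 24 + 7.5(24) = 204.
Shortage = 408 − 204 = 204.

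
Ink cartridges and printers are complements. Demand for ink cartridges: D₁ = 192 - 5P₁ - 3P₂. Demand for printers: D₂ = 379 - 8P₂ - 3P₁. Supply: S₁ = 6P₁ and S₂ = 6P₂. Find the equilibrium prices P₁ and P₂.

Market 1: 192 - 5P₁ - 3P₂ = 6P₁ → 11P₁ + 3P₂ = 192.
Market 2: 14P₂ + 3P₁ = 379.
Eliminating P₂: 14×(1) − 3×(2) gives 145P₁ = 1551, so P₁ = 1551/145.
Back-substitute into (2): P₂ = (379 − 3×1551/145) / 14 = 3593/145.

P₁ = 1551/145, P₂ = 3593/145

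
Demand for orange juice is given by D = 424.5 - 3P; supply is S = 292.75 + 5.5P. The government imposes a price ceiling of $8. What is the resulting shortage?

Shortage = 63.75

Equilibrium price would be P* = 15.5, so the ceiling at 8 binds.
At P = 8: D = 424.5 − 3(8) = 400.5, S = 292.75 + 5.5(8) = 336.75.
Shortage = 400.5 − 336.75 = 63.75.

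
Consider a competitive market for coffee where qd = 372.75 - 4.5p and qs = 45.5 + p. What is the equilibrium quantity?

Set qd = qs: 372.75 - 4.5p = 45.5 + p.
327.25 = 5.5p, so p* = 59.5.
q* = 372.75 − 4.5(59.5) = 105.

q* = 105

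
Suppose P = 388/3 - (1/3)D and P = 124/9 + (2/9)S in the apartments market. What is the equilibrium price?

Set the two price expressions equal: 388/3 - (1/3)Q = 124/9 + (2/9)Q.
1040/9 = (5/9)Q, so Q* = 208.
P* = 388/3 − (1/3)(208) = 60.

P* = 60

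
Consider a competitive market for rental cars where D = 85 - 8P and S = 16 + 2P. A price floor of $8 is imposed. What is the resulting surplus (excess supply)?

Surplus = 11

Equilibrium price would be P* = 6.9, so the floor at 8 binds.
At P = 8: D = 21, S = 32.
Surplus = 32 − 21 = 11.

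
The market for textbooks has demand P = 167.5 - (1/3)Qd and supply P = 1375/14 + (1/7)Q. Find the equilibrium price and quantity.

Set the two price expressions equal: 167.5 - (1/3)Q = 1375/14 + (1/7)Q.
485/7 = (10/21)Q, so Q* = 145.5.
P* = 167.5 − (1/3)(145.5) = 119.

P* = 119, Q* = 145.5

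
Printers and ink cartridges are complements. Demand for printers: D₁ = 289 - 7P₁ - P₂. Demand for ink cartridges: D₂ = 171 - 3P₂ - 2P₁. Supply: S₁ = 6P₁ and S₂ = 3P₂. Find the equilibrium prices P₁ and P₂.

Market 1: 289 - 7P₁ - P₂ = 6P₁ → 13P₁ + P₂ = 289.
Market 2: 6P₂ + 2P₁ = 171.
Eliminating P₂: 6×(1) − 1×(2) gives 76P₁ = 1563, so P₁ = 1563/76.
Back-substitute into (2): P₂ = (171 − 2×1563/76) / 6 = 1645/76.

P₁ = 1563/76, P₂ = 1645/76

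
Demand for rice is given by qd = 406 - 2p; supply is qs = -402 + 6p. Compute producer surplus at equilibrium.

Equilibrium: 406 - 2p = -402 + 6p gives p* = 101, q* = 204.
Supply starts at p = 67 (where qs = 0).
PS = ½(101 − 67)(204) = 3468.

Producer surplus = 3468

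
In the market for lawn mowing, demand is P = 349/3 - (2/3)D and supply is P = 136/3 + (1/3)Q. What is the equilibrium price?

Set the two price expressions equal: 349/3 - (2/3)Q = 136/3 + (1/3)Q.
71 = Q, so Q* = 71.
P* = 349/3 − (2/3)(71) = 69.

P* = 69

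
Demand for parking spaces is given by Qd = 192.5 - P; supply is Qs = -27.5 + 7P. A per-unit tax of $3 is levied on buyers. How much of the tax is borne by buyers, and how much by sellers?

Buyers bear $2.625, sellers bear $0.375

Pre-tax equilibrium: P* = 27.5, Q* = 165.
Tax on buyers shifts demand to Qd = 192.5 − 1(P + 3) = 189.5 - P.
189.5 - P = -27.5 + 7P gives seller price Ps = 27.125; buyers pay Pb = 27.125 + 3 = 30.125.
New quantity: Q = 192.5 − 1(30.125) = 162.375.
Buyer burden = 30.125 − 27.5 = 2.625; seller burden = 27.5 − 27.125 = 0.375.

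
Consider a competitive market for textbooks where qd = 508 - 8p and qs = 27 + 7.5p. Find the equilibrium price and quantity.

Set qd = qs: 508 - 8p = 27 + 7.5p.
481 = 15.5p, so p* = 962/31.
q* = 508 − 8(962/31) = 8052/31.

p* = 962/31, q* = 8052/31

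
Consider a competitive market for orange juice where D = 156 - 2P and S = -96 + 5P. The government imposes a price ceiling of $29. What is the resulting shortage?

Equilibrium price would be P* = 36, so the ceiling at 29 binds.
At P = 29: D = 156 − 2(29) = 98, S = -96 + 5(29) = 49.
Shortage = 98 − 49 = 49.

Shortage = 49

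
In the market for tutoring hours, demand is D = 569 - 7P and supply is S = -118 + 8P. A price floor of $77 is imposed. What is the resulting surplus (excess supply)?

Equilibrium price would be P* = 45.8, so the floor at 77 binds.
At P = 77: D = 30, S = 498.
Surplus = 498 − 30 = 468.

Surplus = 468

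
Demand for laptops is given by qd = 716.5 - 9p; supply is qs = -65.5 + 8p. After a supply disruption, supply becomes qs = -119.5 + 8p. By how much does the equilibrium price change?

Original equilibrium: p* = 46, q* = 302.5.
New equilibrium: 716.5 - 9p = -119.5 + 8p, so 836 = 17p and p' = 836/17; q' = 716.5 − 9(836/17) = 9313/34.
Change in price: 836/17 − 46 = 54/17.

Δp = 54/17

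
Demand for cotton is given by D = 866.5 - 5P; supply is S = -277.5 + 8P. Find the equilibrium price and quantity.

Set D = S: 866.5 - 5P = -277.5 + 8P.
1144 = 13P, so P* = 88.
Q* = 866.5 − 5(88) = 426.5.

P* = 88, Q* = 426.5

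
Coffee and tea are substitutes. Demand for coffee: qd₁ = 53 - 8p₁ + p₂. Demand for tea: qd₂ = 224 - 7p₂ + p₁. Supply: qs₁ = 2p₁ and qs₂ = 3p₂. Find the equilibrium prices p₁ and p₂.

p₁ = 754/99, p₂ = 2293/99

Market 1: 53 - 8p₁ + p₂ = 2p₁ → 10p₁ - p₂ = 53.
Market 2: 10p₂ - p₁ = 224.
Eliminating p₂: 10×(1) + 1×(2) gives 99p₁ = 754, so p₁ = 754/99.
Back-substitute into (2): p₂ = (224 + 1×754/99) / 10 = 2293/99.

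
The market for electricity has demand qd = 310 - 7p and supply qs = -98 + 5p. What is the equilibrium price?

p* = 34

Set qd = qs: 310 - 7p = -98 + 5p.
408 = 12p, so p* = 34.
q* = 310 − 7(34) = 72.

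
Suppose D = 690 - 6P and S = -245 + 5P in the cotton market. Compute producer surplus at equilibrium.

Producer surplus = 3240

Equilibrium: 690 - 6P = -245 + 5P gives P* = 85, Q* = 180.
Supply starts at P = 49 (where S = 0).
PS = ½(85 − 49)(180) = 3240.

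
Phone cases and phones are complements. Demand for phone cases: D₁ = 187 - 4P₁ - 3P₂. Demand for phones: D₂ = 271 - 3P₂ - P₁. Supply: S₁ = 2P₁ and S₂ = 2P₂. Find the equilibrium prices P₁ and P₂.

P₁ = 122/27, P₂ = 1439/27

Market 1: 187 - 4P₁ - 3P₂ = 2P₁ → 6P₁ + 3P₂ = 187.
Market 2: 5P₂ + P₁ = 271.
Eliminating P₂: 5×(1) − 3×(2) gives 27P₁ = 122, so P₁ = 122/27.
Back-substitute into (2): P₂ = (271 − 1×122/27) / 5 = 1439/27.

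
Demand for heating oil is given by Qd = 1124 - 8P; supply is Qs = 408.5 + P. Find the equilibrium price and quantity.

P* = 79.5, Q* = 488

Set Qd = Qs: 1124 - 8P = 408.5 + P.
715.5 = 9P, so P* = 79.5.
Q* = 1124 − 8(79.5) = 488.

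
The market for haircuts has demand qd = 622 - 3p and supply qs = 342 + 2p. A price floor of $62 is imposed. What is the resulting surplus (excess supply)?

Surplus = 30

Equilibrium price would be p* = 56, so the floor at 62 binds.
At p = 62: qd = 436, qs = 466.
Surplus = 466 − 436 = 30.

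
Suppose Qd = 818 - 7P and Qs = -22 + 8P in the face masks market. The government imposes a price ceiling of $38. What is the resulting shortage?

Shortage = 270

Equilibrium price would be P* = 56, so the ceiling at 38 binds.
At P = 38: Qd = 818 − 7(38) = 552, Qs = -22 + 8(38) = 282.
Shortage = 552 − 282 = 270.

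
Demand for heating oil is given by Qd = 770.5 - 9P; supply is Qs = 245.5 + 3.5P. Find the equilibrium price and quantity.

Set Qd = Qs: 770.5 - 9P = 245.5 + 3.5P.
525 = 12.5P, so P* = 42.
Q* = 770.5 − 9(42) = 392.5.

P* = 42, Q* = 392.5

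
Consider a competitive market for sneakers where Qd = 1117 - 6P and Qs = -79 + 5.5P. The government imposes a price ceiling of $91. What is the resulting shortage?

Equilibrium price would be P* = 104, so the ceiling at 91 binds.
At P = 91: Qd = 1117 − 6(91) = 571, Qs = -79 + 5.5(91) = 421.5.
Shortage = 571 − 421.5 = 149.5.

Shortage = 149.5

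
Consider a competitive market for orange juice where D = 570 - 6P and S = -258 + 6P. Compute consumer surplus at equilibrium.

Consumer surplus = 2028

Equilibrium: 570 - 6P = -258 + 6P gives P* = 69, Q* = 156.
Demand choke price (D = 0): P = 95.
CS = ½(95 − 69)(156) = 2028.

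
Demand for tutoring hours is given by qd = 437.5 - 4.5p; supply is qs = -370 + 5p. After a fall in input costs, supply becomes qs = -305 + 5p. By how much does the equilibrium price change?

Δp = -130/19

Original equilibrium: p* = 85, q* = 55.
New equilibrium: 437.5 - 4.5p = -305 + 5p, so 742.5 = 9.5p and p' = 1485/19; q' = 437.5 − 4.5(1485/19) = 1630/19.
Change in price: 1485/19 − 85 = -130/19.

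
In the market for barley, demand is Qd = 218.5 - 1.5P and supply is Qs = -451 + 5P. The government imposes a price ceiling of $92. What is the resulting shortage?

Equilibrium price would be P* = 103, so the ceiling at 92 binds.
At P = 92: Qd = 218.5 − 1.5(92) = 80.5, Qs = -451 + 5(92) = 9.
Shortage = 80.5 − 9 = 71.5.

Shortage = 71.5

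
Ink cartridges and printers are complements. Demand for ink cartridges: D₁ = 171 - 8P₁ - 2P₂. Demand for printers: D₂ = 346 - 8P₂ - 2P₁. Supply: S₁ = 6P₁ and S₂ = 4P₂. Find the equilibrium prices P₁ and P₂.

Market 1: 171 - 8P₁ - 2P₂ = 6P₁ → 14P₁ + 2P₂ = 171.
Market 2: 12P₂ + 2P₁ = 346.
Eliminating P₂: 12×(1) − 2×(2) gives 164P₁ = 1360, so P₁ = 340/41.
Back-substitute into (2): P₂ = (346 − 2×340/41) / 12 = 2251/82.

P₁ = 340/41, P₂ = 2251/82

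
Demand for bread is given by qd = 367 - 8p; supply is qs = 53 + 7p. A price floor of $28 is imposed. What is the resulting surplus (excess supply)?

Surplus = 106

Equilibrium price would be p* = 314/15, so the floor at 28 binds.
At p = 28: qd = 143, qs = 249.
Surplus = 249 − 143 = 106.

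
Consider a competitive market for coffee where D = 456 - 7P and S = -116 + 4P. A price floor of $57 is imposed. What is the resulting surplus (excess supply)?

Equilibrium price would be P* = 52, so the floor at 57 binds.
At P = 57: D = 57, S = 112.
Surplus = 112 − 57 = 55.

Surplus = 55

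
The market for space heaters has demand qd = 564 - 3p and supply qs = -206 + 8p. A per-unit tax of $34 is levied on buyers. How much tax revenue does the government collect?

Tax revenue = 104652/11

Pre-tax equilibrium: p* = 70, q* = 354.
Tax on buyers shifts demand to qd = 564 − 3(p + 34) = 462 - 3p.
462 - 3p = -206 + 8p gives seller price ps = 668/11; buyers pay pb = 668/11 + 34 = 1042/11.
New quantity: q = 564 − 3(1042/11) = 3078/11.
Revenue = 34 × 3078/11 = 104652/11.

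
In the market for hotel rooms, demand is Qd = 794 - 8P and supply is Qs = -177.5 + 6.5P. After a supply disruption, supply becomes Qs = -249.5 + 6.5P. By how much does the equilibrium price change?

Original equilibrium: P* = 67, Q* = 258.
New equilibrium: 794 - 8P = -249.5 + 6.5P, so 1043.5 = 14.5P and P' = 2087/29; Q' = 794 − 8(2087/29) = 6330/29.
Change in price: 2087/29 − 67 = 144/29.

ΔP = 144/29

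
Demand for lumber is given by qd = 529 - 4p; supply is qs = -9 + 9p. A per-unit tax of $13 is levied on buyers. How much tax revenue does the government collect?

Pre-tax equilibrium: p* = 538/13, q* = 4725/13.
Tax on buyers shifts demand to qd = 529 − 4(p + 13) = 477 - 4p.
477 - 4p = -9 + 9p gives seller price ps = 486/13; buyers pay pb = 486/13 + 13 = 655/13.
New quantity: q = 529 − 4(655/13) = 4257/13.
Revenue = 13 × 4257/13 = 4257.

Tax revenue = 4257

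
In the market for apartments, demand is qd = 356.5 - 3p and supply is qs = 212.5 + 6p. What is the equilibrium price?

Set qd = qs: 356.5 - 3p = 212.5 + 6p.
144 = 9p, so p* = 16.
q* = 356.5 − 3(16) = 308.5.

p* = 16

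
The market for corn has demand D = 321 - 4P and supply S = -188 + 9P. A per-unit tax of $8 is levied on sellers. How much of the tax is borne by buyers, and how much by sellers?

Buyers bear 72/13, sellers bear 32/13

Pre-tax equilibrium: P* = 509/13, Q* = 2137/13.
Tax on sellers shifts supply to S = -188 + 9(P − 8) = -260 + 9P.
321 - 4P = -260 + 9P gives buyer price Pb = 581/13; sellers receive Ps = 581/13 − 8 = 477/13.
New quantity: Q = 321 − 4(581/13) = 1849/13.
Buyer burden = 581/13 − 509/13 = 72/13; seller burden = 509/13 − 477/13 = 32/13.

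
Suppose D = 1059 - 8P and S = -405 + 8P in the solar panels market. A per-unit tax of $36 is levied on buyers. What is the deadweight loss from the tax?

Pre-tax equilibrium: P* = 91.5, Q* = 327.
Tax on buyers shifts demand to D = 1059 − 8(P + 36) = 771 - 8P.
771 - 8P = -405 + 8P gives seller price Ps = 73.5; buyers pay Pb = 73.5 + 36 = 109.5.
New quantity: Q = 1059 − 8(109.5) = 183.
DWL = ½ × 36 × (327 − 183) = 2592.

Deadweight loss = 2592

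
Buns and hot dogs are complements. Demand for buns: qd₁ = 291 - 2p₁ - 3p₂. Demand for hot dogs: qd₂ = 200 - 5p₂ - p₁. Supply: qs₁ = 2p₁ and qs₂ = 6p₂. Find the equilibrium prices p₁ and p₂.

Market 1: 291 - 2p₁ - 3p₂ = 2p₁ → 4p₁ + 3p₂ = 291.
Market 2: 11p₂ + p₁ = 200.
Eliminating p₂: 11×(1) − 3×(2) gives 41p₁ = 2601, so p₁ = 2601/41.
Back-substitute into (2): p₂ = (200 − 1×2601/41) / 11 = 509/41.

p₁ = 2601/41, p₂ = 509/41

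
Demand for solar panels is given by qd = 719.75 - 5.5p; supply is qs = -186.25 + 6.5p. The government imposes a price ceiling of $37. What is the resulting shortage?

Shortage = 462

Equilibrium price would be p* = 75.5, so the ceiling at 37 binds.
At p = 37: qd = 719.75 − 5.5(37) = 516.25, qs = -186.25 + 6.5(37) = 54.25.
Shortage = 516.25 − 54.25 = 462.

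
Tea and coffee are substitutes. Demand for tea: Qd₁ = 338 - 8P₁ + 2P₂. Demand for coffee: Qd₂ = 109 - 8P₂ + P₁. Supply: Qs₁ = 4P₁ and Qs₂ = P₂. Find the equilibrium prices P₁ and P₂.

Market 1: 338 - 8P₁ + 2P₂ = 4P₁ → 12P₁ - 2P₂ = 338.
Market 2: 9P₂ - P₁ = 109.
Eliminating P₂: 9×(1) + 2×(2) gives 106P₁ = 3260, so P₁ = 1630/53.
Back-substitute into (2): P₂ = (109 + 1×1630/53) / 9 = 823/53.

P₁ = 1630/53, P₂ = 823/53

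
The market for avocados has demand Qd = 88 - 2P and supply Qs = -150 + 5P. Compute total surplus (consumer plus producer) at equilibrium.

Equilibrium: 88 - 2P = -150 + 5P gives P* = 34, Q* = 20.
Demand choke price: P = 44; supply starts at P = 30.
CS = ½(44 − 34)(20) = 100; PS = ½(34 − 30)(20) = 40.

Total surplus = 140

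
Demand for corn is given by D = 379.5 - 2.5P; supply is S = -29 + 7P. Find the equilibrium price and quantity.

Set D = S: 379.5 - 2.5P = -29 + 7P.
408.5 = 9.5P, so P* = 43.
Q* = 379.5 − 2.5(43) = 272.

P* = 43, Q* = 272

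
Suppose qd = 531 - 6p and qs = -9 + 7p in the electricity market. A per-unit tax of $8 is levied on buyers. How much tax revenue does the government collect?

Tax revenue = 26616/13

Pre-tax equilibrium: p* = 540/13, q* = 3663/13.
Tax on buyers shifts demand to qd = 531 − 6(p + 8) = 483 - 6p.
483 - 6p = -9 + 7p gives seller price ps = 492/13; buyers pay pb = 492/13 + 8 = 596/13.
New quantity: q = 531 − 6(596/13) = 3327/13.
Revenue = 8 × 3327/13 = 26616/13.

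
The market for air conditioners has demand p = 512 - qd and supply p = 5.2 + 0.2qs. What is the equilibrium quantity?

q* = 1267/3

Set the two price expressions equal: 512 - q = 5.2 + 0.2q.
506.8 = 1.2q, so q* = 1267/3.
p* = 512 − (1)(1267/3) = 269/3.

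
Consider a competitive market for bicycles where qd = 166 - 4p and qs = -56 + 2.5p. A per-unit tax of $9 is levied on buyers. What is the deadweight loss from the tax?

Pre-tax equilibrium: p* = 444/13, q* = 382/13.
Tax on buyers shifts demand to qd = 166 − 4(p + 9) = 130 - 4p.
130 - 4p = -56 + 2.5p gives seller price ps = 372/13; buyers pay pb = 372/13 + 9 = 489/13.
New quantity: q = 166 − 4(489/13) = 202/13.
DWL = ½ × 9 × (382/13 − 202/13) = 810/13.

Deadweight loss = 810/13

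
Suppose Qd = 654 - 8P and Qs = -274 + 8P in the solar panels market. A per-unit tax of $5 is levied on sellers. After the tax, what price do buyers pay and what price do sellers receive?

Pre-tax equilibrium: P* = 58, Q* = 190.
Tax on sellers shifts supply to Qs = -274 + 8(P − 5) = -314 + 8P.
654 - 8P = -314 + 8P gives buyer price Pb = 60.5; sellers receive Ps = 60.5 − 5 = 55.5.
New quantity: Q = 654 − 8(60.5) = 170.

Buyers pay $60.5, sellers receive $55.5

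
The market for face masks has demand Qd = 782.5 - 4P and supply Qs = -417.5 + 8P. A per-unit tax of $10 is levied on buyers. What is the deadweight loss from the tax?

Pre-tax equilibrium: P* = 100, Q* = 382.5.
Tax on buyers shifts demand to Qd = 782.5 − 4(P + 10) = 742.5 - 4P.
742.5 - 4P = -417.5 + 8P gives seller price Ps = 290/3; buyers pay Pb = 290/3 + 10 = 320/3.
New quantity: Q = 782.5 − 4(320/3) = 2135/6.
DWL = ½ × 10 × (382.5 − 2135/6) = 400/3.

Deadweight loss = 400/3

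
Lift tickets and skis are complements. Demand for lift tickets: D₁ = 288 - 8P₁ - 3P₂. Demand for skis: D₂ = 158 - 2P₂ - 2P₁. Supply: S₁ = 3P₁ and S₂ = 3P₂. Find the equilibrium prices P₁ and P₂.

P₁ = 138/7, P₂ = 166/7

Market 1: 288 - 8P₁ - 3P₂ = 3P₁ → 11P₁ + 3P₂ = 288.
Market 2: 5P₂ + 2P₁ = 158.
Eliminating P₂: 5×(1) − 3×(2) gives 49P₁ = 966, so P₁ = 138/7.
Back-substitute into (2): P₂ = (158 − 2×138/7) / 5 = 166/7.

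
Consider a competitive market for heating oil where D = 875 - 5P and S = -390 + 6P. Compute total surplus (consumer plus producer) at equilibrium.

Equilibrium: 875 - 5P = -390 + 6P gives P* = 115, Q* = 300.
Demand choke price: P = 175; supply starts at P = 65.
CS = ½(175 − 115)(300) = 9000; PS = ½(115 − 65)(300) = 7500.

Total surplus = 16500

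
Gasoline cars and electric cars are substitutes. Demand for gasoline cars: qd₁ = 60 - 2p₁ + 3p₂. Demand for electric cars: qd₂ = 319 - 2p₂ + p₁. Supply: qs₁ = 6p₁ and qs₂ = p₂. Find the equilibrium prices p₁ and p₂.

Market 1: 60 - 2p₁ + 3p₂ = 6p₁ → 8p₁ - 3p₂ = 60.
Market 2: 3p₂ - p₁ = 319.
Eliminating p₂: 3×(1) + 3×(2) gives 21p₁ = 1137, so p₁ = 379/7.
Back-substitute into (2): p₂ = (319 + 1×379/7) / 3 = 2612/21.

p₁ = 379/7, p₂ = 2612/21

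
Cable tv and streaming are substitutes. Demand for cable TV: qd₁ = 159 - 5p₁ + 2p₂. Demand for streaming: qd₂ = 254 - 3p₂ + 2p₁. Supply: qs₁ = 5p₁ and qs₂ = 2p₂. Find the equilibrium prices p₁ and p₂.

p₁ = 1303/46, p₂ = 1429/23

Market 1: 159 - 5p₁ + 2p₂ = 5p₁ → 10p₁ - 2p₂ = 159.
Market 2: 5p₂ - 2p₁ = 254.
Eliminating p₂: 5×(1) + 2×(2) gives 46p₁ = 1303, so p₁ = 1303/46.
Back-substitute into (2): p₂ = (254 + 2×1303/46) / 5 = 1429/23.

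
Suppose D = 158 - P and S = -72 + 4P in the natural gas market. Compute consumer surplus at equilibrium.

Equilibrium: 158 - P = -72 + 4P gives P* = 46, Q* = 112.
Demand choke price (D = 0): P = 158.
CS = ½(158 − 46)(112) = 6272.

Consumer surplus = 6272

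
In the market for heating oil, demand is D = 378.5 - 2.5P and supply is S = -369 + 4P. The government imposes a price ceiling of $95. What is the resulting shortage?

Shortage = 130

Equilibrium price would be P* = 115, so the ceiling at 95 binds.
At P = 95: D = 378.5 − 2.5(95) = 141, S = -369 + 4(95) = 11.
Shortage = 141 − 11 = 130.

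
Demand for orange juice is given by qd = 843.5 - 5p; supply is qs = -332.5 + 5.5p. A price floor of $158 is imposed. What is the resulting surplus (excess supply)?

Surplus = 483

Equilibrium price would be p* = 112, so the floor at 158 binds.
At p = 158: qd = 53.5, qs = 536.5.
Surplus = 536.5 − 53.5 = 483.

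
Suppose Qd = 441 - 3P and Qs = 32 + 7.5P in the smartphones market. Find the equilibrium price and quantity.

Set Qd = Qs: 441 - 3P = 32 + 7.5P.
409 = 10.5P, so P* = 818/21.
Q* = 441 − 3(818/21) = 2269/7.

P* = 818/21, Q* = 2269/7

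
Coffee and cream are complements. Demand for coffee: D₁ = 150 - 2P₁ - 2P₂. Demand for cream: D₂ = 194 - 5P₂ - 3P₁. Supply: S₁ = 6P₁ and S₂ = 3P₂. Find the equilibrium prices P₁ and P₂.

P₁ = 14, P₂ = 19

Market 1: 150 - 2P₁ - 2P₂ = 6P₁ → 8P₁ + 2P₂ = 150.
Market 2: 8P₂ + 3P₁ = 194.
Eliminating P₂: 8×(1) − 2×(2) gives 58P₁ = 812, so P₁ = 14.
Back-substitute into (2): P₂ = (194 − 3×14) / 8 = 19.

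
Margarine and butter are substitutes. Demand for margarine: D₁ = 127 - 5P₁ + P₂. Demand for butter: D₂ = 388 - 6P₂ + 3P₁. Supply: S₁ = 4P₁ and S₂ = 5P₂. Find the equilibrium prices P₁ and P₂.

Market 1: 127 - 5P₁ + P₂ = 4P₁ → 9P₁ - P₂ = 127.
Market 2: 11P₂ - 3P₁ = 388.
Eliminating P₂: 11×(1) + 1×(2) gives 96P₁ = 1785, so P₁ = 18.59375.
Back-substitute into (2): P₂ = (388 + 3×18.59375) / 11 = 40.34375.

P₁ = 18.59375, P₂ = 40.34375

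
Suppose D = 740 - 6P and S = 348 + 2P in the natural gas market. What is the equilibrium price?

Set D = S: 740 - 6P = 348 + 2P.
392 = 8P, so P* = 49.
Q* = 740 − 6(49) = 446.

P* = 49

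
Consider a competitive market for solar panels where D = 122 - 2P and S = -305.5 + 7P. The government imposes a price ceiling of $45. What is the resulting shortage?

Equilibrium price would be P* = 47.5, so the ceiling at 45 binds.
At P = 45: D = 122 − 2(45) = 32, S = -305.5 + 7(45) = 9.5.
Shortage = 32 − 9.5 = 22.5.

Shortage = 22.5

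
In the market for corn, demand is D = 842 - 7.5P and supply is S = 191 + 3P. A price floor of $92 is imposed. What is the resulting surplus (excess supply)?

Equilibrium price would be P* = 62, so the floor at 92 binds.
At P = 92: D = 152, S = 467.
Surplus = 467 − 152 = 315.

Surplus = 315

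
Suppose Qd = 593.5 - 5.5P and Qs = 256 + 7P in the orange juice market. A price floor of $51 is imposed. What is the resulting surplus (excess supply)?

Surplus = 300

Equilibrium price would be P* = 27, so the floor at 51 binds.
At P = 51: Qd = 313, Qs = 613.
Surplus = 613 − 313 = 300.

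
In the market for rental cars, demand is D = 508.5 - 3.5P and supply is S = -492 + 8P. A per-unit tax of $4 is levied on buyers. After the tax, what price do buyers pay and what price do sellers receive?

Pre-tax equilibrium: P* = 87, Q* = 204.
Tax on buyers shifts demand to D = 508.5 − 3.5(P + 4) = 494.5 - 3.5P.
494.5 - 3.5P = -492 + 8P gives seller price Ps = 1973/23; buyers pay Pb = 1973/23 + 4 = 2065/23.
New quantity: Q = 508.5 − 3.5(2065/23) = 4468/23.

Buyers pay 2065/23, sellers receive 1973/23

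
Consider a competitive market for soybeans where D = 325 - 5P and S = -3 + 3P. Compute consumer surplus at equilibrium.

Consumer surplus = 1440

Equilibrium: 325 - 5P = -3 + 3P gives P* = 41, Q* = 120.
Demand choke price (D = 0): P = 65.
CS = ½(65 − 41)(120) = 1440.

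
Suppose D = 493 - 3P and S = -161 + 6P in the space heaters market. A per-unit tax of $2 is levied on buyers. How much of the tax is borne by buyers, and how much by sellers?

Pre-tax equilibrium: P* = 218/3, Q* = 275.
Tax on buyers shifts demand to D = 493 − 3(P + 2) = 487 - 3P.
487 - 3P = -161 + 6P gives seller price Ps = 72; buyers pay Pb = 72 + 2 = 74.
New quantity: Q = 493 − 3(74) = 271.
Buyer burden = 74 − 218/3 = 4/3; seller burden = 218/3 − 72 = 2/3.

Buyers bear 4/3, sellers bear 2/3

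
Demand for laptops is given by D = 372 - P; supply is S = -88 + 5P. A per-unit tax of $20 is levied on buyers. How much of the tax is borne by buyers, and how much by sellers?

Pre-tax equilibrium: P* = 230/3, Q* = 886/3.
Tax on buyers shifts demand to D = 372 − 1(P + 20) = 352 - P.
352 - P = -88 + 5P gives seller price Ps = 220/3; buyers pay Pb = 220/3 + 20 = 280/3.
New quantity: Q = 372 − 1(280/3) = 836/3.
Buyer burden = 280/3 − 230/3 = 50/3; seller burden = 230/3 − 220/3 = 10/3.

Buyers bear 50/3, sellers bear 10/3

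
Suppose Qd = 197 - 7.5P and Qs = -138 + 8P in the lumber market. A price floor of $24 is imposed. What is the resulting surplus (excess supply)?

Surplus = 37

Equilibrium price would be P* = 670/31, so the floor at 24 binds.
At P = 24: Qd = 17, Qs = 54.
Surplus = 54 − 17 = 37.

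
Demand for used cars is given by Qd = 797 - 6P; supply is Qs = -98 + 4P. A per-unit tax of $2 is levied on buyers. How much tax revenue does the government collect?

Pre-tax equilibrium: P* = 89.5, Q* = 260.
Tax on buyers shifts demand to Qd = 797 − 6(P + 2) = 785 - 6P.
785 - 6P = -98 + 4P gives seller price Ps = 88.3; buyers pay Pb = 88.3 + 2 = 90.3.
New quantity: Q = 797 − 6(90.3) = 255.2.
Revenue = 2 × 255.2 = 510.4.

Tax revenue = 510.4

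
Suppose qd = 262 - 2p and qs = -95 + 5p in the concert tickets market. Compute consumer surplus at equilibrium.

Equilibrium: 262 - 2p = -95 + 5p gives p* = 51, q* = 160.
Demand choke price (qd = 0): p = 131.
CS = ½(131 − 51)(160) = 6400.

Consumer surplus = 6400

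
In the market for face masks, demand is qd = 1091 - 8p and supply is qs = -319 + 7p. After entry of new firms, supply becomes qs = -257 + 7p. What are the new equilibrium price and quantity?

p' = 1348/15, q' = 5581/15

Original equilibrium: p* = 94, q* = 339.
New equilibrium: 1091 - 8p = -257 + 7p, so 1348 = 15p and p' = 1348/15; q' = 1091 − 8(1348/15) = 5581/15.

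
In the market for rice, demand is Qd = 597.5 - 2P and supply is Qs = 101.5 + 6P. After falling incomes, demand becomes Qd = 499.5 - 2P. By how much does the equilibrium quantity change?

Original equilibrium: P* = 62, Q* = 473.5.
New equilibrium: 499.5 - 2P = 101.5 + 6P, so 398 = 8P and P' = 49.75; Q' = 499.5 − 2(49.75) = 400.
Change in quantity: 400 − 473.5 = -73.5.

ΔQ = -73.5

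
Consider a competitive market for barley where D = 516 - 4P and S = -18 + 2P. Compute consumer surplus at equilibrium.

Equilibrium: 516 - 4P = -18 + 2P gives P* = 89, Q* = 160.
Demand choke price (D = 0): P = 129.
CS = ½(129 − 89)(160) = 3200.

Consumer surplus = 3200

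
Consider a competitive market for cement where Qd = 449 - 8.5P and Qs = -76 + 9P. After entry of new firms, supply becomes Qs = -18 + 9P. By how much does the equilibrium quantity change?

Original equilibrium: P* = 30, Q* = 194.
New equilibrium: 449 - 8.5P = -18 + 9P, so 467 = 17.5P and P' = 934/35; Q' = 449 − 8.5(934/35) = 7776/35.
Change in quantity: 7776/35 − 194 = 986/35.

ΔQ = 986/35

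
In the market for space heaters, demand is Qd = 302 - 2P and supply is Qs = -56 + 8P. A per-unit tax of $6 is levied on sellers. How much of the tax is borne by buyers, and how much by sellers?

Pre-tax equilibrium: P* = 35.8, Q* = 230.4.
Tax on sellers shifts supply to Qs = -56 + 8(P − 6) = -104 + 8P.
302 - 2P = -104 + 8P gives buyer price Pb = 40.6; sellers receive Ps = 40.6 − 6 = 34.6.
New quantity: Q = 302 − 2(40.6) = 220.8.
Buyer burden = 40.6 − 35.8 = 4.8; seller burden = 35.8 − 34.6 = 1.2.

Buyers bear $4.8, sellers bear $1.2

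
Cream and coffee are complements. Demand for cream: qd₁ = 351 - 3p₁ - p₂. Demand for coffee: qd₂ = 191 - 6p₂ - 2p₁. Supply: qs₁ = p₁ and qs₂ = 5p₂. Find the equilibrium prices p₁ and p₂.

Market 1: 351 - 3p₁ - p₂ = p₁ → 4p₁ + p₂ = 351.
Market 2: 11p₂ + 2p₁ = 191.
Eliminating p₂: 11×(1) − 1×(2) gives 42p₁ = 3670, so p₁ = 1835/21.
Back-substitute into (2): p₂ = (191 − 2×1835/21) / 11 = 31/21.

p₁ = 1835/21, p₂ = 31/21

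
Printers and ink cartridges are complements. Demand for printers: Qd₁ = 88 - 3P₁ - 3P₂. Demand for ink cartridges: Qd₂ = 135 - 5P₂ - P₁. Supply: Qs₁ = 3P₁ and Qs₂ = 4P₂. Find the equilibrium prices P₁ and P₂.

Market 1: 88 - 3P₁ - 3P₂ = 3P₁ → 6P₁ + 3P₂ = 88.
Market 2: 9P₂ + P₁ = 135.
Eliminating P₂: 9×(1) − 3×(2) gives 51P₁ = 387, so P₁ = 129/17.
Back-substitute into (2): P₂ = (135 − 1×129/17) / 9 = 722/51.

P₁ = 129/17, P₂ = 722/51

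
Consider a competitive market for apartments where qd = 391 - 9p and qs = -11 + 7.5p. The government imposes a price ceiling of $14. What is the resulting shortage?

Shortage = 171

Equilibrium price would be p* = 268/11, so the ceiling at 14 binds.
At p = 14: qd = 391 − 9(14) = 265, qs = -11 + 7.5(14) = 94.
Shortage = 265 − 94 = 171.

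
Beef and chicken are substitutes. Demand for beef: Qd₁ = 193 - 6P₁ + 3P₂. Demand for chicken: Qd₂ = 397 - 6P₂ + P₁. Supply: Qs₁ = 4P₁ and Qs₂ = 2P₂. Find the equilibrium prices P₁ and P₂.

Market 1: 193 - 6P₁ + 3P₂ = 4P₁ → 10P₁ - 3P₂ = 193.
Market 2: 8P₂ - P₁ = 397.
Eliminating P₂: 8×(1) + 3×(2) gives 77P₁ = 2735, so P₁ = 2735/77.
Back-substitute into (2): P₂ = (397 + 1×2735/77) / 8 = 4163/77.

P₁ = 2735/77, P₂ = 4163/77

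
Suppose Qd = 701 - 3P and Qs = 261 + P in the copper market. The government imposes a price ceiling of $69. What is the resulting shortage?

Shortage = 164

Equilibrium price would be P* = 110, so the ceiling at 69 binds.
At P = 69: Qd = 701 − 3(69) = 494, Qs = 261 + 1(69) = 330.
Shortage = 494 − 330 = 164.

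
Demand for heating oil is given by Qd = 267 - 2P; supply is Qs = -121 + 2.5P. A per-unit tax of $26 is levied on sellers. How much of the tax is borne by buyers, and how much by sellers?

Buyers bear 130/9, sellers bear 104/9

Pre-tax equilibrium: P* = 776/9, Q* = 851/9.
Tax on sellers shifts supply to Qs = -121 + 2.5(P − 26) = -186 + 2.5P.
267 - 2P = -186 + 2.5P gives buyer price Pb = 302/3; sellers receive Ps = 302/3 − 26 = 224/3.
New quantity: Q = 267 − 2(302/3) = 197/3.
Buyer burden = 302/3 − 776/9 = 130/9; seller burden = 776/9 − 224/3 = 104/9.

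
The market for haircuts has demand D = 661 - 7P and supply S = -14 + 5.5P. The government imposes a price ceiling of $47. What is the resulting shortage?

Shortage = 87.5

Equilibrium price would be P* = 54, so the ceiling at 47 binds.
At P = 47: D = 661 − 7(47) = 332, S = -14 + 5.5(47) = 244.5.
Shortage = 332 − 244.5 = 87.5.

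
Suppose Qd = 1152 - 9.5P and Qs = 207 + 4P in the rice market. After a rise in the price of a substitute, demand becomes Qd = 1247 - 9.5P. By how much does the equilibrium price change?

ΔP = 190/27

Original equilibrium: P* = 70, Q* = 487.
New equilibrium: 1247 - 9.5P = 207 + 4P, so 1040 = 13.5P and P' = 2080/27; Q' = 1247 − 9.5(2080/27) = 13909/27.
Change in price: 2080/27 − 70 = 190/27.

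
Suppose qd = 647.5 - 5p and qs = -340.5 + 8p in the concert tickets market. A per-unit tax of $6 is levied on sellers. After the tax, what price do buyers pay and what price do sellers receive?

Pre-tax equilibrium: p* = 76, q* = 267.5.
Tax on sellers shifts supply to qs = -340.5 + 8(p − 6) = -388.5 + 8p.
647.5 - 5p = -388.5 + 8p gives buyer price pb = 1036/13; sellers receive ps = 1036/13 − 6 = 958/13.
New quantity: q = 647.5 − 5(1036/13) = 6475/26.

Buyers pay 1036/13, sellers receive 958/13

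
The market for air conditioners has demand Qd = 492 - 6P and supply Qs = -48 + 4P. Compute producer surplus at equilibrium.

Producer surplus = 3528

Equilibrium: 492 - 6P = -48 + 4P gives P* = 54, Q* = 168.
Supply starts at P = 12 (where Qs = 0).
PS = ½(54 − 12)(168) = 3528.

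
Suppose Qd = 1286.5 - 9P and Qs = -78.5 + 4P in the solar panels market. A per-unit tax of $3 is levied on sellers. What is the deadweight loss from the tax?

Deadweight loss = 162/13

Pre-tax equilibrium: P* = 105, Q* = 341.5.
Tax on sellers shifts supply to Qs = -78.5 + 4(P − 3) = -90.5 + 4P.
1286.5 - 9P = -90.5 + 4P gives buyer price Pb = 1377/13; sellers receive Ps = 1377/13 − 3 = 1338/13.
New quantity: Q = 1286.5 − 9(1377/13) = 8663/26.
DWL = ½ × 3 × (341.5 − 8663/26) = 162/13.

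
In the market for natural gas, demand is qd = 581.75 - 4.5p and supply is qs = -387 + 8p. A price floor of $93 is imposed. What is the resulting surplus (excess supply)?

Surplus = 193.75

Equilibrium price would be p* = 77.5, so the floor at 93 binds.
At p = 93: qd = 163.25, qs = 357.
Surplus = 357 − 163.25 = 193.75.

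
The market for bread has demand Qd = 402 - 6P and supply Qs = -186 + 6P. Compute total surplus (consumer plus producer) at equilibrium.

Equilibrium: 402 - 6P = -186 + 6P gives P* = 49, Q* = 108.
Demand choke price: P = 67; supply starts at P = 31.
CS = ½(67 − 49)(108) = 972; PS = ½(49 − 31)(108) = 972.

Total surplus = 1944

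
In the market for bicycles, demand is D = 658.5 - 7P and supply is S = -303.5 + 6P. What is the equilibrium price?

Set D = S: 658.5 - 7P = -303.5 + 6P.
962 = 13P, so P* = 74.
Q* = 658.5 − 7(74) = 140.5.

P* = 74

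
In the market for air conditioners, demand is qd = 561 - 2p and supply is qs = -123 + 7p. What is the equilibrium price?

p* = 76

Set qd = qs: 561 - 2p = -123 + 7p.
684 = 9p, so p* = 76.
q* = 561 − 2(76) = 409.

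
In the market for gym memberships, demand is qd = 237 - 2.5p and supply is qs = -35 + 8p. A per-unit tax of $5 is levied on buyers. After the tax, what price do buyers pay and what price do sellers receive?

Buyers pay 208/7, sellers receive 173/7

Pre-tax equilibrium: p* = 544/21, q* = 3617/21.
Tax on buyers shifts demand to qd = 237 − 2.5(p + 5) = 224.5 - 2.5p.
224.5 - 2.5p = -35 + 8p gives seller price ps = 173/7; buyers pay pb = 173/7 + 5 = 208/7.
New quantity: q = 237 − 2.5(208/7) = 1139/7.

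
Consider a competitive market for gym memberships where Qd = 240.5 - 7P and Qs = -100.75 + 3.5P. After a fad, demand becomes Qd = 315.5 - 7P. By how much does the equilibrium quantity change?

Original equilibrium: P* = 32.5, Q* = 13.
New equilibrium: 315.5 - 7P = -100.75 + 3.5P, so 416.25 = 10.5P and P' = 555/14; Q' = 315.5 − 7(555/14) = 38.
Change in quantity: 38 − 13 = 25.

ΔQ = 25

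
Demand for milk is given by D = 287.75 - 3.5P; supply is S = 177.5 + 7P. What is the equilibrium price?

P* = 10.5

Set D = S: 287.75 - 3.5P = 177.5 + 7P.
110.25 = 10.5P, so P* = 10.5.
Q* = 287.75 − 3.5(10.5) = 251.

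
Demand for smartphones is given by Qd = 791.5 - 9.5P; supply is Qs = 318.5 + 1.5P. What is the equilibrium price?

P* = 43

Set Qd = Qs: 791.5 - 9.5P = 318.5 + 1.5P.
473 = 11P, so P* = 43.
Q* = 791.5 − 9.5(43) = 383.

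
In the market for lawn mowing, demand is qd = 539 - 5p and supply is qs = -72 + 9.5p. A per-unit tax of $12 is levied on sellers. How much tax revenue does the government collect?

Tax revenue = 3468

Pre-tax equilibrium: p* = 1222/29, q* = 9521/29.
Tax on sellers shifts supply to qs = -72 + 9.5(p − 12) = -186 + 9.5p.
539 - 5p = -186 + 9.5p gives buyer price pb = 50; sellers receive ps = 50 − 12 = 38.
New quantity: q = 539 − 5(50) = 289.
Revenue = 12 × 289 = 3468.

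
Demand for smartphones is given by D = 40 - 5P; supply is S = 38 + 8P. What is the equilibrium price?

Set D = S: 40 - 5P = 38 + 8P.
2 = 13P, so P* = 2/13.
Q* = 40 − 5(2/13) = 510/13.

P* = 2/13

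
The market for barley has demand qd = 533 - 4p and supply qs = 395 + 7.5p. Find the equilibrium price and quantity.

Set qd = qs: 533 - 4p = 395 + 7.5p.
138 = 11.5p, so p* = 12.
q* = 533 − 4(12) = 485.

p* = 12, q* = 485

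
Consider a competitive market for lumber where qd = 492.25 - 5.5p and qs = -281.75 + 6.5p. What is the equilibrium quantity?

q* = 137.5

Set qd = qs: 492.25 - 5.5p = -281.75 + 6.5p.
774 = 12p, so p* = 64.5.
q* = 492.25 − 5.5(64.5) = 137.5.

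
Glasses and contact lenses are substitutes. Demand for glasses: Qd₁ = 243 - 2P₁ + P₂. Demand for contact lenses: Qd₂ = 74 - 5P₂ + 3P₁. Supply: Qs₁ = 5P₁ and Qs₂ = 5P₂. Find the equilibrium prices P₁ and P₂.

P₁ = 2504/67, P₂ = 1247/67

Market 1: 243 - 2P₁ + P₂ = 5P₁ → 7P₁ - P₂ = 243.
Market 2: 10P₂ - 3P₁ = 74.
Eliminating P₂: 10×(1) + 1×(2) gives 67P₁ = 2504, so P₁ = 2504/67.
Back-substitute into (2): P₂ = (74 + 3×2504/67) / 10 = 1247/67.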